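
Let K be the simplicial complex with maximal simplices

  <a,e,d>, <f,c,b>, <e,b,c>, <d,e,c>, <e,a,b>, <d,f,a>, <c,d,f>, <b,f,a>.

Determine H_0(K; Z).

H_0 ≅ Z.

Take the total order a < b < c < d < e < f on the vertex set. Then K (dimension 2) consists of the simplices:

  0-simplices (6): a, b, c, d, e, f
  1-simplices (12): ab, ad, ae, af, bc, be, bf, cd, ce, cf, de, df
  2-simplices (8): abe, abf, ade, adf, bce, bcf, cde, cdf

so the chain groups are C_0 ≅ Z^6, C_1 ≅ Z^12, C_2 ≅ Z^8.

∂_1: C_1 → C_0 is given by ∂[p,q] = [q] − [p]. For instance
  ∂bc = c − b.
The resulting 6×12 matrix has rank 5, and its Smith normal form has invariant factors (1,1,1,1,1).

Boundary ∂_2: C_2 → C_1 acts by ∂[p,q,r] = [q,r] − [p,r] + [p,q]. For instance
  ∂bcf = cf − bf + bc,
  ∂ade = de − ae + ad.
This gives a 12×8 integer matrix of rank 7; reducing to Smith normal form yields diagonal entries (1,1,1,1,1,1,1).

Computing H_k = (kernel of ∂_k) / (image of ∂_{k+1}):

  H_0: rank C_0 − rank ∂_1 = 6 − 5 = 1, and the invariant factors of ∂_1 are all 1, so H_0 = Z.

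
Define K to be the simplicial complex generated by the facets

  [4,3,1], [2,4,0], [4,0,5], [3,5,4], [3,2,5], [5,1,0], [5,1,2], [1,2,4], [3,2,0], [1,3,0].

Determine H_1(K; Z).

H_1 = Z/2Z.

We work with the vertex ordering 0 < 1 < 2 < 3 < 4 < 5. The simplices of K, each written with vertices in increasing order, are:

  0-simplices (6): [0], [1], [2], [3], [4], [5]
  1-simplices (15): [0,1], [0,2], [0,3], [0,4], [0,5], [1,2], [1,3], [1,4], [1,5], [2,3], [2,4], [2,5], [3,4], [3,5], [4,5]
  2-simplices (10): [0,1,3], [0,1,5], [0,2,3], [0,2,4], [0,4,5], [1,2,4], [1,2,5], [1,3,4], [2,3,5], [3,4,5]

so the chain groups are C_0 ≅ Z^6, C_1 ≅ Z^15, C_2 ≅ Z^10.

The boundary map ∂_1: C_1 → C_0 sends each edge [p,q] (with p < q) to q − p.
The resulting 6×15 matrix has rank 5, and its Smith normal form has invariant factors (1,1,1,1,1).

Boundary ∂_2: C_2 → C_1 maps a triangle to the signed sum of its edges. For instance
  ∂[0,1,5] = [1,5] − [0,5] + [0,1],
  ∂[3,4,5] = [4,5] − [3,5] + [3,4].
The 15×10 boundary matrix has rank 10 and Smith normal form diag(1,1,1,1,1,1,1,1,1,2).

Now H_k = ker ∂_k / im ∂_{k+1}, so:

  H_1: rank ker ∂_1 − rank ∂_2 = (15 − 5) − 10 = 0, and ∂_2 has invariant factor 2 > 1, so H_1 = Z/2Z.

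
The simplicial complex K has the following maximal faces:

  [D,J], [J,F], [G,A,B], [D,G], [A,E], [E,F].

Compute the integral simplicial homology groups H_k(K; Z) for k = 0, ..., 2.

K has 7 vertices, 8 edges, 1 triangle.
rank ∂_0 = 0, rank ∂_1 = 6 ⇒ b_0 = 7 − 0 − 6 = 1; all invariant factors of ∂_1 are 1 so no torsion. So H_0 ≅ Z.
rank ∂_1 = 6, rank ∂_2 = 1 ⇒ b_1 = 8 − 6 − 1 = 1; all invariant factors of ∂_2 are 1 so no torsion. So H_1 ≅ Z.
rank ∂_2 = 1, rank ∂_3 = 0 ⇒ b_2 = 1 − 1 − 0 = 0. So H_2 ≅ 0.

H_0 ≅ Z,  H_1 ≅ Z,  H_2 = 0.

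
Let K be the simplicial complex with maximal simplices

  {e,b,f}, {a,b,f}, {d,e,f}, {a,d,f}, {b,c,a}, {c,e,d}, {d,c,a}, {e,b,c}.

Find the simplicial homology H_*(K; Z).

We work with the vertex ordering a < b < c < d < e < f. The simplices of K, each written with vertices in increasing order, are:

  0-simplices (6): a, b, c, d, e, f
  1-simplices (12): ab, ac, ad, af, bc, be, bf, cd, ce, de, df, ef
  2-simplices (8): abc, abf, acd, adf, bce, bef, cde, def

giving chain groups C_0 ≅ Z^6, C_1 ≅ Z^12, C_2 ≅ Z^8.

The boundary map ∂_1: C_1 → C_0 maps an edge to its endpoints' difference, ∂[p,q] = q − p. For instance
  ∂de = e − d.
As a 6×12 matrix over Z this has rank 5, with invariant factors (1,1,1,1,1).

Boundary ∂_2: C_2 → C_1 acts by ∂[p,q,r] = [q,r] − [p,r] + [p,q]. For instance
  ∂abf = bf − af + ab,
  ∂bef = ef − bf + be.
The 12×8 boundary matrix has rank 7 and Smith normal form diag(1,1,1,1,1,1,1).

From H_k ≅ ker(∂_k) / im(∂_{k+1}) we obtain:

  H_0: rank C_0 − rank ∂_1 = 6 − 5 = 1, and the invariant factors of ∂_1 are all 1, so H_0 ≅ Z.
  H_1: rank ker ∂_1 − rank ∂_2 = (12 − 5) − 7 = 0, and the invariant factors of ∂_2 are all 1, so H_1 ≅ 0.
  H_2: rank ker ∂_2 − rank ∂_3 = (8 − 7) − 0 = 1, and there is no ∂_3, so H_2 ≅ Z.

As a check, the Euler characteristic is 6 − 12 + 8 = 2, which agrees with 1 − 0 + 1 = 2.
(K is a triangulation of the 2-sphere S^2.)

H_0 ≅ Z,  H_1 = 0,  H_2 ≅ Z.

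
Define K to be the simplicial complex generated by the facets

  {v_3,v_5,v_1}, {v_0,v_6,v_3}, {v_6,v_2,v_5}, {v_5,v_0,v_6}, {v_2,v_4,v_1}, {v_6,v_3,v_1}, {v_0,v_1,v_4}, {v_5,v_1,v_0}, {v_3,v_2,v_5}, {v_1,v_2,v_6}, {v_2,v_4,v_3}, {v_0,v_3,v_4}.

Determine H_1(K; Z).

H_1 = Z/2.

Order the vertices as v_0 < v_1 < v_2 < v_3 < v_4 < v_5 < v_6. Listing each simplex with vertices in this order, K has dimension 2 with simplices:

  0-simplices (7): [v_0], [v_1], [v_2], [v_3], [v_4], [v_5], [v_6]
  1-simplices (18): (18 of them)
  2-simplices (12): (12 of them)

Hence C_0 ≅ Z^7, C_1 ≅ Z^18, C_2 ≅ Z^12.

∂_1: C_1 → C_0 maps an edge to its endpoints' difference, ∂[p,q] = q − p. For instance
  ∂[v_2,v_5] = [v_5] − [v_2].
As a 7×18 matrix over Z this has rank 6, with invariant factors (1,1,1,1,1,1).

Boundary ∂_2: C_2 → C_1 acts by ∂[p,q,r] = [q,r] − [p,r] + [p,q]. For instance
  ∂[v_2,v_3,v_4] = [v_3,v_4] − [v_2,v_4] + [v_2,v_3],
  ∂[v_2,v_3,v_5] = [v_3,v_5] − [v_2,v_5] + [v_2,v_3].
As a 18×12 matrix over Z this has rank 12, with invariant factors (1,1,1,1,1,1,1,1,1,1,1,2).

From H_k ≅ ker(∂_k) / im(∂_{k+1}) we obtain:

  H_1: rank ker ∂_1 − rank ∂_2 = (18 − 6) − 12 = 0, and ∂_2 has invariant factor 2 > 1, so H_1 ≅ Z/2.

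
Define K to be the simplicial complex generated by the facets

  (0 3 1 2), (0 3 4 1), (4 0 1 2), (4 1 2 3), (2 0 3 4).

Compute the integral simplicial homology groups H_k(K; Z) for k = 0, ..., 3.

Take the total order 0 < 1 < 2 < 3 < 4 on the vertex set. Then K (dimension 3) consists of the simplices:

  0-simplices (5): [0], [1], [2], [3], [4]
  1-simplices (10): [0,1], [0,2], [0,3], [0,4], [1,2], [1,3], [1,4], [2,3], [2,4], [3,4]
  2-simplices (10): [0,1,2], [0,1,3], [0,1,4], [0,2,3], [0,2,4], [0,3,4], [1,2,3], [1,2,4], [1,3,4], [2,3,4]
  3-simplices (5): [0,1,2,3], [0,1,2,4], [0,1,3,4], [0,2,3,4], [1,2,3,4]

giving chain groups C_0 ≅ Z^5, C_1 ≅ Z^10, C_2 ≅ Z^10, C_3 ≅ Z^5.

The boundary map ∂_1: C_1 → C_0 sends each edge [p,q] (with p < q) to q − p. For instance
  ∂[1,3] = [3] − [1].
As a 5×10 matrix over Z this has rank 4, with invariant factors (1,1,1,1).

∂_2: C_2 → C_1 maps a triangle to the signed sum of its edges. For instance
  ∂[0,2,4] = [2,4] − [0,4] + [0,2],
  ∂[0,1,4] = [1,4] − [0,4] + [0,1].
As a 10×10 matrix over Z this has rank 6, with invariant factors (1,1,1,1,1,1).

∂_3: C_3 → C_2 sends each 3-simplex σ to the alternating sum Σ_i (−1)^i (σ with its i-th vertex removed). For instance
  ∂[0,1,2,3] = [1,2,3] − [0,2,3] + [0,1,3] − [0,1,2],
  ∂[0,2,3,4] = [2,3,4] − [0,3,4] + [0,2,4] − [0,2,3].
The 10×5 boundary matrix has rank 4 and Smith normal form diag(1,1,1,1).

From H_k ≅ ker(∂_k) / im(∂_{k+1}) we obtain:

  H_0: rank C_0 − rank ∂_1 = 5 − 4 = 1, and the invariant factors of ∂_1 are all 1, so H_0 = Z.
  H_1: rank ker ∂_1 − rank ∂_2 = (10 − 4) − 6 = 0, and the invariant factors of ∂_2 are all 1, so H_1 = 0.
  H_2: rank ker ∂_2 − rank ∂_3 = (10 − 6) − 4 = 0, and the invariant factors of ∂_3 are all 1, so H_2 = 0.
  H_3: rank ker ∂_3 − rank ∂_4 = (5 − 4) − 0 = 1, and there is no ∂_4, so H_3 = Z.

(K is a triangulation of the 3-sphere S^3.)

H_0 = Z,  H_1 = 0,  H_2 = 0,  H_3 = Z.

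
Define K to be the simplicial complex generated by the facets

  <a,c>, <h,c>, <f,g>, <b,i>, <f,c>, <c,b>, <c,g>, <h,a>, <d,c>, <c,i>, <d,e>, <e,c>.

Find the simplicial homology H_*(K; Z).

H_0 = Z,  H_1 = Z^4.

Order the vertices as a < b < c < d < e < f < g < h < i. Listing each simplex with vertices in this order, K has dimension 1 with simplices:

  0-simplices (9): a, b, c, d, e, f, g, h, i
  1-simplices (12): ac, ah, bc, bi, cd, ce, cf, cg, ch, ci, de, fg

giving chain groups C_0 ≅ Z^9, C_1 ≅ Z^12.

The boundary map ∂_1: C_1 → C_0 is given by ∂[p,q] = [q] − [p].
As a 9×12 matrix over Z this has rank 8, with invariant factors (1,1,1,1,1,1,1,1).

Reading off H_k = ker ∂_k / im ∂_{k+1}:

  H_0: rank C_0 − rank ∂_1 = 9 − 8 = 1, and the invariant factors of ∂_1 are all 1, so H_0 ≅ Z.
  H_1: rank ker ∂_1 − rank ∂_2 = (12 − 8) − 0 = 4, and there is no ∂_2, so H_1 ≅ Z^4.

As a check, the Euler characteristic is 9 − 12 = -3, which agrees with 1 − 4 = -3.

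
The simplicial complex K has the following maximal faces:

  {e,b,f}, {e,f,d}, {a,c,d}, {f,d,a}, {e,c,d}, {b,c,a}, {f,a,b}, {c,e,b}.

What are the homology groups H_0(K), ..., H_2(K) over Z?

H_0 ≅ Z,  H_1 = 0,  H_2 ≅ Z.

Fix the vertex order a < b < c < d < e < f and write every simplex with vertices in increasing order. Then dim K = 2 and the simplices of K are:

  0-simplices (6): a, b, c, d, e, f
  1-simplices (12): ab, ac, ad, af, bc, be, bf, cd, ce, de, df, ef
  2-simplices (8): abc, abf, acd, adf, bce, bef, cde, def

Hence C_0 ≅ Z^6, C_1 ≅ Z^12, C_2 ≅ Z^8.

The boundary map ∂_1: C_1 → C_0 sends each edge [p,q] (with p < q) to q − p. For instance
  ∂ac = c − a.
This gives a 6×12 integer matrix of rank 5; reducing to Smith normal form yields diagonal entries (1,1,1,1,1).

The boundary map ∂_2: C_2 → C_1 acts by ∂[p,q,r] = [q,r] − [p,r] + [p,q]. For instance
  ∂acd = cd − ad + ac,
  ∂bce = ce − be + bc.
The 12×8 boundary matrix has rank 7 and Smith normal form diag(1,1,1,1,1,1,1).

Now H_k = ker ∂_k / im ∂_{k+1}, so:

  H_0: rank C_0 − rank ∂_1 = 6 − 5 = 1, and the invariant factors of ∂_1 are all 1, so H_0 = Z.
  H_1: rank ker ∂_1 − rank ∂_2 = (12 − 5) − 7 = 0, and the invariant factors of ∂_2 are all 1, so H_1 = 0.
  H_2: rank ker ∂_2 − rank ∂_3 = (8 − 7) − 0 = 1, and there is no ∂_3, so H_2 = Z.

As a check, the Euler characteristic is 6 − 12 + 8 = 2, which agrees with 1 − 0 + 1 = 2.
(K is a triangulation of the 2-sphere S^2.)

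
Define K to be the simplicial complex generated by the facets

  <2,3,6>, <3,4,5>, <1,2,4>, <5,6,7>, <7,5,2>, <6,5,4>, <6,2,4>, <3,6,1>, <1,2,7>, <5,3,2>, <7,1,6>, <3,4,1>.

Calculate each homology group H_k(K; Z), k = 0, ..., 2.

H_0 = Z,  H_1 = Z/2,  H_2 = 0.

Take the total order 1 < 2 < 3 < 4 < 5 < 6 < 7 on the vertex set. Then K (dimension 2) consists of the simplices:

  0-simplices (7): [1], [2], [3], [4], [5], [6], [7]
  1-simplices (18): [1,2], [1,3], [1,4], [1,6], [1,7], [2,3], [2,4], [2,5], [2,6], [2,7], [3,4], [3,5], [3,6], [4,5], [4,6], [5,6], [5,7], [6,7]
  2-simplices (12): [1,2,4], [1,2,7], [1,3,4], [1,3,6], [1,6,7], [2,3,5], [2,3,6], [2,4,6], [2,5,7], [3,4,5], [4,5,6], [5,6,7]

so the chain groups are C_0 ≅ Z^7, C_1 ≅ Z^18, C_2 ≅ Z^12.

∂_1: C_1 → C_0 maps an edge to its endpoints' difference, ∂[p,q] = q − p.
The resulting 7×18 matrix has rank 6, and its Smith normal form has invariant factors (1,1,1,1,1,1).

The boundary map ∂_2: C_2 → C_1 acts by ∂[p,q,r] = [q,r] − [p,r] + [p,q]. For instance
  ∂[5,6,7] = [6,7] − [5,7] + [5,6],
  ∂[2,3,5] = [3,5] − [2,5] + [2,3].
As a 18×12 matrix over Z this has rank 12, with invariant factors (1,1,1,1,1,1,1,1,1,1,1,2).

Reading off H_k = ker ∂_k / im ∂_{k+1}:

  H_0: rank C_0 − rank ∂_1 = 7 − 6 = 1, and the invariant factors of ∂_1 are all 1, so H_0 ≅ Z.
  H_1: rank ker ∂_1 − rank ∂_2 = (18 − 6) − 12 = 0, and ∂_2 has invariant factor 2 > 1, so H_1 ≅ Z/2.
  H_2: rank ker ∂_2 − rank ∂_3 = (12 − 12) − 0 = 0, and there is no ∂_3, so H_2 ≅ 0.

As a check, the Euler characteristic is 7 − 18 + 12 = 1, which agrees with 1 − 0 + 0 = 1.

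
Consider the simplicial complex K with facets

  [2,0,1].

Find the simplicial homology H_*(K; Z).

H_0 ≅ Z,  H_1 = 0,  H_2 = 0.

We work with the vertex ordering 0 < 1 < 2. The simplices of K, each written with vertices in increasing order, are:

  0-simplices (3): [0], [1], [2]
  1-simplices (3): [0,1], [0,2], [1,2]
  2-simplices (1): [0,1,2]

Hence C_0 ≅ Z^3, C_1 ≅ Z^3, C_2 ≅ Z^1.

Boundary ∂_1: C_1 → C_0 sends each edge [p,q] (with p < q) to q − p. For instance
  ∂[1,2] = [2] − [1].
The 3×3 boundary matrix has rank 2 and Smith normal form diag(1,1).

∂_2: C_2 → C_1 maps a triangle to the signed sum of its edges. For instance
  ∂[0,1,2] = [1,2] − [0,2] + [0,1].
The resulting 3×1 matrix has rank 1, and its Smith normal form has invariant factors (1).

Reading off H_k = ker ∂_k / im ∂_{k+1}:

  H_0: rank C_0 − rank ∂_1 = 3 − 2 = 1, and the invariant factors of ∂_1 are all 1, so H_0 = Z.
  H_1: rank ker ∂_1 − rank ∂_2 = (3 − 2) − 1 = 0, and the invariant factors of ∂_2 are all 1, so H_1 = 0.
  H_2: rank ker ∂_2 − rank ∂_3 = (1 − 1) − 0 = 0, and there is no ∂_3, so H_2 = 0.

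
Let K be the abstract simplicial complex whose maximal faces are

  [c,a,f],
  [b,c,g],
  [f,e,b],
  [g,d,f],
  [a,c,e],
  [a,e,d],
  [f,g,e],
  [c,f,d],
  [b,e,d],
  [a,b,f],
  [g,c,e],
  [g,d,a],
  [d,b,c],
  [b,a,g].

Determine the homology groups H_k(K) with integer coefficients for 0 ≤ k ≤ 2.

We work with the vertex ordering a < b < c < d < e < f < g. The simplices of K, each written with vertices in increasing order, are:

  0-simplices (7): a, b, c, d, e, f, g
  1-simplices (21): ab, ac, ad, ae, af, ag, bc, bd, be, bf, bg, cd, ce, cf, cg, de, df, dg, ef, eg, fg
  2-simplices (14): abf, abg, ace, acf, ade, adg, bcd, bcg, bde, bef, cdf, ceg, dfg, efg

giving chain groups C_0 ≅ Z^7, C_1 ≅ Z^21, C_2 ≅ Z^14.

∂_1: C_1 → C_0 maps an edge to its endpoints' difference, ∂[p,q] = q − p. For instance
  ∂bc = c − b.
The resulting 7×21 matrix has rank 6, and its Smith normal form has invariant factors (1,1,1,1,1,1).

∂_2: C_2 → C_1 sends each 2-simplex [p,q,r] to [q,r] − [p,r] + [p,q]. For instance
  ∂dfg = fg − dg + df,
  ∂efg = fg − eg + ef.
This gives a 21×14 integer matrix of rank 13; reducing to Smith normal form yields diagonal entries (1,1,1,1,1,1,1,1,1,1,1,1,1).

From H_k ≅ ker(∂_k) / im(∂_{k+1}) we obtain:

  H_0: rank C_0 − rank ∂_1 = 7 − 6 = 1, and the invariant factors of ∂_1 are all 1, so H_0 ≅ Z.
  H_1: rank ker ∂_1 − rank ∂_2 = (21 − 6) − 13 = 2, and the invariant factors of ∂_2 are all 1, so H_1 ≅ Z^2.
  H_2: rank ker ∂_2 − rank ∂_3 = (14 − 13) − 0 = 1, and there is no ∂_3, so H_2 ≅ Z.

As a check, the Euler characteristic is 7 − 21 + 14 = 0, which agrees with 1 − 2 + 1 = 0.

H_0 ≅ Z,  H_1 ≅ Z^2,  H_2 ≅ Z.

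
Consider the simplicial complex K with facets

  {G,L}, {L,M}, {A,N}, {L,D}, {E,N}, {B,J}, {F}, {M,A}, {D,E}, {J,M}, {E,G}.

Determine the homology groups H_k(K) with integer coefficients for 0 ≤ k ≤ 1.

We work with the vertex ordering A < B < D < E < F < G < J < L < M < N. The simplices of K, each written with vertices in increasing order, are:

  0-simplices (10): A, B, D, E, F, G, J, L, M, N
  1-simplices (10): AM, AN, BJ, DE, DL, EG, EN, GL, JM, LM

giving chain groups C_0 ≅ Z^10, C_1 ≅ Z^10.

The boundary map ∂_1: C_1 → C_0 is given by ∂[p,q] = [q] − [p]. For instance
  ∂EN = N − E.
This gives a 10×10 integer matrix of rank 8; reducing to Smith normal form yields diagonal entries (1,1,1,1,1,1,1,1).

Reading off H_k = ker ∂_k / im ∂_{k+1}:

  H_0: rank C_0 − rank ∂_1 = 10 − 8 = 2, and the invariant factors of ∂_1 are all 1, so H_0 ≅ Z^2.
  H_1: rank ker ∂_1 − rank ∂_2 = (10 − 8) − 0 = 2, and there is no ∂_2, so H_1 ≅ Z^2.

H_0 = Z^2,  H_1 = Z^2.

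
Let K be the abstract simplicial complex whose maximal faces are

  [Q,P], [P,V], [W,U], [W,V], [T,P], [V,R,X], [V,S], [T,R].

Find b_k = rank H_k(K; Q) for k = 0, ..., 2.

b_0 = 1, b_1 = 1, b_2 = 0.

We work with the vertex ordering P < Q < R < S < T < U < V < W < X. The simplices of K, each written with vertices in increasing order, are:

  0-simplices (9): P, Q, R, S, T, U, V, W, X
  1-simplices (10): PQ, PT, PV, RT, RV, RX, SV, UW, VW, VX
  2-simplices (1): RVX

Hence C_0 ≅ Z^9, C_1 ≅ Z^10, C_2 ≅ Z^1.

Boundary ∂_1: C_1 → C_0 is given by ∂[p,q] = [q] − [p]. For instance
  ∂RX = X − R.
As a 9×10 matrix over Z this has rank 8, with invariant factors (1,1,1,1,1,1,1,1).

∂_2: C_2 → C_1 maps a triangle to the signed sum of its edges. For instance
  ∂RVX = VX − RX + RV.
The 10×1 boundary matrix has rank 1 and Smith normal form diag(1).

Now H_k = ker ∂_k / im ∂_{k+1}, so:

  H_0: rank C_0 − rank ∂_1 = 9 − 8 = 1, and the invariant factors of ∂_1 are all 1, so H_0 ≅ Z.
  H_1: rank ker ∂_1 − rank ∂_2 = (10 − 8) − 1 = 1, and the invariant factors of ∂_2 are all 1, so H_1 ≅ Z.
  H_2: rank ker ∂_2 − rank ∂_3 = (1 − 1) − 0 = 0, and there is no ∂_3, so H_2 ≅ 0.

As a check, the Euler characteristic is 9 − 10 + 1 = 0, which agrees with 1 − 1 + 0 = 0.

Hence the Betti numbers are b_0 = 1, b_1 = 1, b_2 = 0.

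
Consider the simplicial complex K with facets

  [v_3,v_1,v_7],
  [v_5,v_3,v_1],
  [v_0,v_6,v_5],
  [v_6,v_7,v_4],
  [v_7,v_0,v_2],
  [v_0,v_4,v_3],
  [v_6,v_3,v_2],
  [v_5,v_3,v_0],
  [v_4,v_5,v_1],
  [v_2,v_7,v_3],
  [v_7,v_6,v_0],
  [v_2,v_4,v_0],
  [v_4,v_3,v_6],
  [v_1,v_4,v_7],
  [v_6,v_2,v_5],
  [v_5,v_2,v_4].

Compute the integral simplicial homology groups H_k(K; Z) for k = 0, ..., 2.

H_0 = Z,  H_1 = Z^2,  H_2 = Z.

Order the vertices as v_0 < v_1 < v_2 < v_3 < v_4 < v_5 < v_6 < v_7. Listing each simplex with vertices in this order, K has dimension 2 with simplices:

  0-simplices (8): [v_0], [v_1], [v_2], [v_3], [v_4], [v_5], [v_6], [v_7]
  1-simplices (24): (24 of them)
  2-simplices (16): (16 of them)

so the chain groups are C_0 ≅ Z^8, C_1 ≅ Z^24, C_2 ≅ Z^16.

The boundary map ∂_1: C_1 → C_0 maps an edge to its endpoints' difference, ∂[p,q] = q − p.
The 8×24 boundary matrix has rank 7 and Smith normal form diag(1,1,1,1,1,1,1).

Boundary ∂_2: C_2 → C_1 maps a triangle to the signed sum of its edges. For instance
  ∂[v_0,v_3,v_5] = [v_3,v_5] − [v_0,v_5] + [v_0,v_3],
  ∂[v_4,v_6,v_7] = [v_6,v_7] − [v_4,v_7] + [v_4,v_6].
The 24×16 boundary matrix has rank 15 and Smith normal form diag(1,1,1,1,1,1,1,1,1,1,1,1,1,1,1).

Now H_k = ker ∂_k / im ∂_{k+1}, so:

  H_0: rank C_0 − rank ∂_1 = 8 − 7 = 1, and the invariant factors of ∂_1 are all 1, so H_0 ≅ Z.
  H_1: rank ker ∂_1 − rank ∂_2 = (24 − 7) − 15 = 2, and the invariant factors of ∂_2 are all 1, so H_1 ≅ Z^2.
  H_2: rank ker ∂_2 − rank ∂_3 = (16 − 15) − 0 = 1, and there is no ∂_3, so H_2 ≅ Z.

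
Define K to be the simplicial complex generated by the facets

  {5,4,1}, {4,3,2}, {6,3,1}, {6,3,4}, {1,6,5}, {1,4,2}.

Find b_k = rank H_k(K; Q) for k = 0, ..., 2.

b_0 = 1, b_1 = 1, b_2 = 0.

Order the vertices as 1 < 2 < 3 < 4 < 5 < 6. Listing each simplex with vertices in this order, K has dimension 2 with simplices:

  0-simplices (6): [1], [2], [3], [4], [5], [6]
  1-simplices (12): [1,2], [1,3], [1,4], [1,5], [1,6], [2,3], [2,4], [3,4], [3,6], [4,5], [4,6], [5,6]
  2-simplices (6): [1,2,4], [1,3,6], [1,4,5], [1,5,6], [2,3,4], [3,4,6]

Hence C_0 ≅ Z^6, C_1 ≅ Z^12, C_2 ≅ Z^6.

The boundary map ∂_1: C_1 → C_0 is given by ∂[p,q] = [q] − [p].
The 6×12 boundary matrix has rank 5 and Smith normal form diag(1,1,1,1,1).

∂_2: C_2 → C_1 maps a triangle to the signed sum of its edges. For instance
  ∂[1,4,5] = [4,5] − [1,5] + [1,4],
  ∂[2,3,4] = [3,4] − [2,4] + [2,3].
This gives a 12×6 integer matrix of rank 6; reducing to Smith normal form yields diagonal entries (1,1,1,1,1,1).

From H_k ≅ ker(∂_k) / im(∂_{k+1}) we obtain:

  H_0: rank C_0 − rank ∂_1 = 6 − 5 = 1, and the invariant factors of ∂_1 are all 1, so H_0 = Z.
  H_1: rank ker ∂_1 − rank ∂_2 = (12 − 5) − 6 = 1, and the invariant factors of ∂_2 are all 1, so H_1 = Z.
  H_2: rank ker ∂_2 − rank ∂_3 = (6 − 6) − 0 = 0, and there is no ∂_3, so H_2 = 0.

Hence the Betti numbers are b_0 = 1, b_1 = 1, b_2 = 0.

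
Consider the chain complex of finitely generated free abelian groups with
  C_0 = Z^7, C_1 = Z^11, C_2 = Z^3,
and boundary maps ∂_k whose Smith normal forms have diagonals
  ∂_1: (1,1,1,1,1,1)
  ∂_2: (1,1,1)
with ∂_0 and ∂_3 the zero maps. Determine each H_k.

H_0 = Z,  H_1 = Z^2,  H_2 = 0.

H_0: b_0 = 7 − 0 − 6 = 1; torsion from ∂_1 factors > 1: none. So H_0 = Z.
H_1: b_1 = 11 − 6 − 3 = 2; torsion from ∂_2 factors > 1: none. So H_1 = Z^2.
H_2: b_2 = 3 − 3 − 0 = 0; torsion from ∂_3 factors > 1: none. So H_2 = 0.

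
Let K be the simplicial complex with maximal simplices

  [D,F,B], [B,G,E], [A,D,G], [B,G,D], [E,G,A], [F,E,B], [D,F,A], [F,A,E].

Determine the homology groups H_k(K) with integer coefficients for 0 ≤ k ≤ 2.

We work with the vertex ordering A < B < D < E < F < G. The simplices of K, each written with vertices in increasing order, are:

  0-simplices (6): A, B, D, E, F, G
  1-simplices (12): AD, AE, AF, AG, BD, BE, BF, BG, DF, DG, EF, EG
  2-simplices (8): ADF, ADG, AEF, AEG, BDF, BDG, BEF, BEG

giving chain groups C_0 ≅ Z^6, C_1 ≅ Z^12, C_2 ≅ Z^8.

The boundary map ∂_1: C_1 → C_0 sends each edge [p,q] (with p < q) to q − p. For instance
  ∂BD = D − B.
As a 6×12 matrix over Z this has rank 5, with invariant factors (1,1,1,1,1).

The boundary map ∂_2: C_2 → C_1 sends each 2-simplex [p,q,r] to [q,r] − [p,r] + [p,q]. For instance
  ∂BEG = EG − BG + BE,
  ∂ADG = DG − AG + AD.
As a 12×8 matrix over Z this has rank 7, with invariant factors (1,1,1,1,1,1,1).

Computing H_k = (kernel of ∂_k) / (image of ∂_{k+1}):

  H_0: rank C_0 − rank ∂_1 = 6 − 5 = 1, and the invariant factors of ∂_1 are all 1, so H_0 ≅ Z.
  H_1: rank ker ∂_1 − rank ∂_2 = (12 − 5) − 7 = 0, and the invariant factors of ∂_2 are all 1, so H_1 ≅ 0.
  H_2: rank ker ∂_2 − rank ∂_3 = (8 − 7) − 0 = 1, and there is no ∂_3, so H_2 ≅ Z.

H_0 = Z,  H_1 = 0,  H_2 = Z.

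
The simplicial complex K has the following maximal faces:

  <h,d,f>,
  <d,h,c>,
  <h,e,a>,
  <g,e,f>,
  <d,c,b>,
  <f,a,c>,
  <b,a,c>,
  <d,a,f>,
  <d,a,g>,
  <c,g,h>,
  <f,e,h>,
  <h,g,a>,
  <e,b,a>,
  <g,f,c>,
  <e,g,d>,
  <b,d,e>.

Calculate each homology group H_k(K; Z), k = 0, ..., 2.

K has 8 vertices, 24 edges, 16 triangles.
rank ∂_0 = 0, rank ∂_1 = 7 ⇒ b_0 = 8 − 0 − 7 = 1; all invariant factors of ∂_1 are 1 so no torsion. So H_0 = Z.
rank ∂_1 = 7, rank ∂_2 = 15 ⇒ b_1 = 24 − 7 − 15 = 2; all invariant factors of ∂_2 are 1 so no torsion. So H_1 = Z^2.
rank ∂_2 = 15, rank ∂_3 = 0 ⇒ b_2 = 16 − 15 − 0 = 1. So H_2 = Z.

H_0 = Z,  H_1 = Z^2,  H_2 = Z.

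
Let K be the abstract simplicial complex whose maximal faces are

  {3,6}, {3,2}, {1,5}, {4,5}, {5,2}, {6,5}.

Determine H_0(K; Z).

H_0 ≅ Z.

Take the total order 1 < 2 < 3 < 4 < 5 < 6 on the vertex set. Then K (dimension 1) consists of the simplices:

  0-simplices (6): [1], [2], [3], [4], [5], [6]
  1-simplices (6): [1,5], [2,3], [2,5], [3,6], [4,5], [5,6]

giving chain groups C_0 ≅ Z^6, C_1 ≅ Z^6.

Boundary ∂_1: C_1 → C_0 maps an edge to its endpoints' difference, ∂[p,q] = q − p.
The 6×6 boundary matrix has rank 5 and Smith normal form diag(1,1,1,1,1).

Now H_k = ker ∂_k / im ∂_{k+1}, so:

  H_0: rank C_0 − rank ∂_1 = 6 − 5 = 1, and the invariant factors of ∂_1 are all 1, so H_0 ≅ Z.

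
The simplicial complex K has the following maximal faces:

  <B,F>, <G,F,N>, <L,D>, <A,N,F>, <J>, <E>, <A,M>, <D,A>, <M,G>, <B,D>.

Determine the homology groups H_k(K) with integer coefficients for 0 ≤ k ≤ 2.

K has 10 vertices, 11 edges, 2 triangles.
rank ∂_0 = 0, rank ∂_1 = 7 ⇒ b_0 = 10 − 0 − 7 = 3; all invariant factors of ∂_1 are 1 so no torsion. So H_0 = Z^3.
rank ∂_1 = 7, rank ∂_2 = 2 ⇒ b_1 = 11 − 7 − 2 = 2; all invariant factors of ∂_2 are 1 so no torsion. So H_1 = Z^2.
rank ∂_2 = 2, rank ∂_3 = 0 ⇒ b_2 = 2 − 2 − 0 = 0. So H_2 = 0.

H_0 = Z^3,  H_1 = Z^2,  H_2 = 0.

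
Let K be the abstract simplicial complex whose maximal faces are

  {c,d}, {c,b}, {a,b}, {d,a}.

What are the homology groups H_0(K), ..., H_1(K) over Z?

H_0 = Z,  H_1 = Z.

Take the total order a < b < c < d on the vertex set. Then K (dimension 1) consists of the simplices:

  0-simplices (4): a, b, c, d
  1-simplices (4): ab, ad, bc, cd

Hence C_0 ≅ Z^4, C_1 ≅ Z^4.

Boundary ∂_1: C_1 → C_0 sends each edge [p,q] (with p < q) to q − p. For instance
  ∂ad = d − a.
This gives a 4×4 integer matrix of rank 3; reducing to Smith normal form yields diagonal entries (1,1,1).

Now H_k = ker ∂_k / im ∂_{k+1}, so:

  H_0: rank C_0 − rank ∂_1 = 4 − 3 = 1, and the invariant factors of ∂_1 are all 1, so H_0 ≅ Z.
  H_1: rank ker ∂_1 − rank ∂_2 = (4 − 3) − 0 = 1, and there is no ∂_2, so H_1 ≅ Z.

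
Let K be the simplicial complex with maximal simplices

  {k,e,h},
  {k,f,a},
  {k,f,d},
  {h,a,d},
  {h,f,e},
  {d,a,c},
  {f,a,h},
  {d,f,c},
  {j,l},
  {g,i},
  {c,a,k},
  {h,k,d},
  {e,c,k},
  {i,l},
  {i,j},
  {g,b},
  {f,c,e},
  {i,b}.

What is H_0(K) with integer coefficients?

H_0 ≅ Z^2.

We work with the vertex ordering a < b < c < d < e < f < g < h < i < j < k < l. The simplices of K, each written with vertices in increasing order, are:

  0-simplices (12): a, b, c, d, e, f, g, h, i, j, k, l
  1-simplices (24): ac, ad, af, ah, ak, bg, bi, cd, ce, cf, ck, df, dh, dk, ef, eh, ek, fh, fk, gi, hk, ij, il, jl
  2-simplices (12): acd, ack, adh, afh, afk, cdf, cef, cek, dfk, dhk, efh, ehk

so the chain groups are C_0 ≅ Z^12, C_1 ≅ Z^24, C_2 ≅ Z^12.

Boundary ∂_1: C_1 → C_0 sends each edge [p,q] (with p < q) to q − p. For instance
  ∂ac = c − a.
This gives a 12×24 integer matrix of rank 10; reducing to Smith normal form yields diagonal entries (1,1,1,1,1,1,1,1,1,1).

Boundary ∂_2: C_2 → C_1 sends each 2-simplex [p,q,r] to [q,r] − [p,r] + [p,q]. For instance
  ∂cdf = df − cf + cd,
  ∂dfk = fk − dk + df.
This gives a 24×12 integer matrix of rank 12; reducing to Smith normal form yields diagonal entries (1,1,1,1,1,1,1,1,1,1,1,2).

Computing H_k = (kernel of ∂_k) / (image of ∂_{k+1}):

  H_0: rank C_0 − rank ∂_1 = 12 − 10 = 2, and the invariant factors of ∂_1 are all 1, so H_0 ≅ Z^2.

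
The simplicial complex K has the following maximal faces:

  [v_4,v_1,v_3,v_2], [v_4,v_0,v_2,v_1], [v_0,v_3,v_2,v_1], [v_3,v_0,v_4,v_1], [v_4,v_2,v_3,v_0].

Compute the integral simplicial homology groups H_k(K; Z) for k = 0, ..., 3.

Fix the vertex order v_0 < v_1 < v_2 < v_3 < v_4 and write every simplex with vertices in increasing order. Then dim K = 3 and the simplices of K are:

  0-simplices (5): [v_0], [v_1], [v_2], [v_3], [v_4]
  1-simplices (10): [v_0,v_1], [v_0,v_2], [v_0,v_3], [v_0,v_4], [v_1,v_2], [v_1,v_3], [v_1,v_4], [v_2,v_3], [v_2,v_4], [v_3,v_4]
  2-simplices (10): [v_0,v_1,v_2], [v_0,v_1,v_3], [v_0,v_1,v_4], [v_0,v_2,v_3], [v_0,v_2,v_4], [v_0,v_3,v_4], [v_1,v_2,v_3], [v_1,v_2,v_4], [v_1,v_3,v_4], [v_2,v_3,v_4]
  3-simplices (5): [v_0,v_1,v_2,v_3], [v_0,v_1,v_2,v_4], [v_0,v_1,v_3,v_4], [v_0,v_2,v_3,v_4], [v_1,v_2,v_3,v_4]

so the chain groups are C_0 ≅ Z^5, C_1 ≅ Z^10, C_2 ≅ Z^10, C_3 ≅ Z^5.

∂_1: C_1 → C_0 maps an edge to its endpoints' difference, ∂[p,q] = q − p. For instance
  ∂[v_2,v_3] = [v_3] − [v_2].
As a 5×10 matrix over Z this has rank 4, with invariant factors (1,1,1,1).

The boundary map ∂_2: C_2 → C_1 maps a triangle to the signed sum of its edges. For instance
  ∂[v_1,v_2,v_3] = [v_2,v_3] − [v_1,v_3] + [v_1,v_2],
  ∂[v_0,v_3,v_4] = [v_3,v_4] − [v_0,v_4] + [v_0,v_3].
The 10×10 boundary matrix has rank 6 and Smith normal form diag(1,1,1,1,1,1).

∂_3: C_3 → C_2 sends each 3-simplex σ to the alternating sum Σ_i (−1)^i (σ with its i-th vertex removed). For instance
  ∂[v_0,v_1,v_3,v_4] = [v_1,v_3,v_4] − [v_0,v_3,v_4] + [v_0,v_1,v_4] − [v_0,v_1,v_3],
  ∂[v_0,v_1,v_2,v_4] = [v_1,v_2,v_4] − [v_0,v_2,v_4] + [v_0,v_1,v_4] − [v_0,v_1,v_2].
The 10×5 boundary matrix has rank 4 and Smith normal form diag(1,1,1,1).

Computing H_k = (kernel of ∂_k) / (image of ∂_{k+1}):

  H_0: rank C_0 − rank ∂_1 = 5 − 4 = 1, and the invariant factors of ∂_1 are all 1, so H_0 ≅ Z.
  H_1: rank ker ∂_1 − rank ∂_2 = (10 − 4) − 6 = 0, and the invariant factors of ∂_2 are all 1, so H_1 ≅ 0.
  H_2: rank ker ∂_2 − rank ∂_3 = (10 − 6) − 4 = 0, and the invariant factors of ∂_3 are all 1, so H_2 ≅ 0.
  H_3: rank ker ∂_3 − rank ∂_4 = (5 − 4) − 0 = 1, and there is no ∂_4, so H_3 ≅ Z.

As a check, the Euler characteristic is 5 − 10 + 10 − 5 = 0, which agrees with 1 − 0 + 0 − 1 = 0.

H_0 = Z,  H_1 = 0,  H_2 = 0,  H_3 = Z.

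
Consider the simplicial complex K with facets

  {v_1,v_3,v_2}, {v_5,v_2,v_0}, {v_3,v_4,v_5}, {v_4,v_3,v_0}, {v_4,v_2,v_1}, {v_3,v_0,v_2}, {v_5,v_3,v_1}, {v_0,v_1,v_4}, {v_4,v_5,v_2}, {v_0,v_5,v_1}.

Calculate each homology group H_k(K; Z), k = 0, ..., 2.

K has 6 vertices, 15 edges, 10 triangles.
rank ∂_0 = 0, rank ∂_1 = 5 ⇒ b_0 = 6 − 0 − 5 = 1; all invariant factors of ∂_1 are 1 so no torsion. So H_0 = Z.
rank ∂_1 = 5, rank ∂_2 = 10 ⇒ b_1 = 15 − 5 − 10 = 0; ∂_2 has invariant factor(s) [2] giving torsion. So H_1 = Z/2.
rank ∂_2 = 10, rank ∂_3 = 0 ⇒ b_2 = 10 − 10 − 0 = 0. So H_2 = 0.

H_0 ≅ Z,  H_1 ≅ Z/2,  H_2 = 0.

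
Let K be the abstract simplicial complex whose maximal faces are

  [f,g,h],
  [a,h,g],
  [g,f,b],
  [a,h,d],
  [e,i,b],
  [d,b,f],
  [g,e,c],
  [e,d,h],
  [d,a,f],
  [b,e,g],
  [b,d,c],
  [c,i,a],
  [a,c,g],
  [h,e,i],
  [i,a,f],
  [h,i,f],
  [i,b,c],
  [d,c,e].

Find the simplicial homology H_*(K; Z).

Take the total order a < b < c < d < e < f < g < h < i on the vertex set. Then K (dimension 2) consists of the simplices:

  0-simplices (9): a, b, c, d, e, f, g, h, i
  1-simplices (27): ac, ad, af, ag, ah, ai, bc, bd, be, bf, bg, bi, cd, ce, cg, ci, de, df, dh, eg, eh, ei, fg, fh, fi, gh, hi
  2-simplices (18): acg, aci, adf, adh, afi, agh, bcd, bci, bdf, beg, bei, bfg, cde, ceg, deh, ehi, fgh, fhi

so the chain groups are C_0 ≅ Z^9, C_1 ≅ Z^27, C_2 ≅ Z^18.

Boundary ∂_1: C_1 → C_0 sends each edge [p,q] (with p < q) to q − p.
As a 9×27 matrix over Z this has rank 8, with invariant factors (1,1,1,1,1,1,1,1).

∂_2: C_2 → C_1 maps a triangle to the signed sum of its edges. For instance
  ∂bci = ci − bi + bc,
  ∂cde = de − ce + cd.
As a 27×18 matrix over Z this has rank 18, with invariant factors (1,1,1,1,1,1,1,1,1,1,1,1,1,1,1,1,1,2).

Computing H_k = (kernel of ∂_k) / (image of ∂_{k+1}):

  H_0: rank C_0 − rank ∂_1 = 9 − 8 = 1, and the invariant factors of ∂_1 are all 1, so H_0 = Z.
  H_1: rank ker ∂_1 − rank ∂_2 = (27 − 8) − 18 = 1, and ∂_2 has invariant factor 2 > 1, so H_1 = Z ⊕ Z/2Z.
  H_2: rank ker ∂_2 − rank ∂_3 = (18 − 18) − 0 = 0, and there is no ∂_3, so H_2 = 0.

H_0 = Z,  H_1 = Z ⊕ Z/2Z,  H_2 = 0.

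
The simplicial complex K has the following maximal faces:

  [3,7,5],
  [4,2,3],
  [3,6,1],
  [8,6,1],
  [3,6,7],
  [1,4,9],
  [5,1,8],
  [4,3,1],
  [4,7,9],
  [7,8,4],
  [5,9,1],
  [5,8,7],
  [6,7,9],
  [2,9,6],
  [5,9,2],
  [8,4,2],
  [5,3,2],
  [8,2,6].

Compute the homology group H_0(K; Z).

K has 9 vertices, 27 edges, 18 triangles.
rank ∂_0 = 0, rank ∂_1 = 8 ⇒ b_0 = 9 − 0 − 8 = 1; all invariant factors of ∂_1 are 1 so no torsion. So H_0 ≅ Z.

H_0 ≅ Z.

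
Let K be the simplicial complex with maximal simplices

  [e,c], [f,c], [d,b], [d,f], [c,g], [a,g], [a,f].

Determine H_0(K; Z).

Fix the vertex order a < b < c < d < e < f < g and write every simplex with vertices in increasing order. Then dim K = 1 and the simplices of K are:

  0-simplices (7): a, b, c, d, e, f, g
  1-simplices (7): af, ag, bd, ce, cf, cg, df

Hence C_0 ≅ Z^7, C_1 ≅ Z^7.

Boundary ∂_1: C_1 → C_0 maps an edge to its endpoints' difference, ∂[p,q] = q − p. For instance
  ∂bd = d − b.
As a 7×7 matrix over Z this has rank 6, with invariant factors (1,1,1,1,1,1).

Now H_k = ker ∂_k / im ∂_{k+1}, so:

  H_0: rank C_0 − rank ∂_1 = 7 − 6 = 1, and the invariant factors of ∂_1 are all 1, so H_0 = Z.

H_0 = Z.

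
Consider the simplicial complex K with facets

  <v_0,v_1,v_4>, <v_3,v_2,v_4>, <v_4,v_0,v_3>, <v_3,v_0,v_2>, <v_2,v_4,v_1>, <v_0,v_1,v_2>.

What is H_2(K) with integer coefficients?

H_2 = Z.

Order the vertices as v_0 < v_1 < v_2 < v_3 < v_4. Listing each simplex with vertices in this order, K has dimension 2 with simplices:

  0-simplices (5): [v_0], [v_1], [v_2], [v_3], [v_4]
  1-simplices (9): [v_0,v_1], [v_0,v_2], [v_0,v_3], [v_0,v_4], [v_1,v_2], [v_1,v_4], [v_2,v_3], [v_2,v_4], [v_3,v_4]
  2-simplices (6): [v_0,v_1,v_2], [v_0,v_1,v_4], [v_0,v_2,v_3], [v_0,v_3,v_4], [v_1,v_2,v_4], [v_2,v_3,v_4]

Hence C_0 ≅ Z^5, C_1 ≅ Z^9, C_2 ≅ Z^6.

The boundary map ∂_1: C_1 → C_0 maps an edge to its endpoints' difference, ∂[p,q] = q − p. For instance
  ∂[v_0,v_2] = [v_2] − [v_0].
As a 5×9 matrix over Z this has rank 4, with invariant factors (1,1,1,1).

Boundary ∂_2: C_2 → C_1 maps a triangle to the signed sum of its edges. For instance
  ∂[v_1,v_2,v_4] = [v_2,v_4] − [v_1,v_4] + [v_1,v_2],
  ∂[v_0,v_3,v_4] = [v_3,v_4] − [v_0,v_4] + [v_0,v_3].
This gives a 9×6 integer matrix of rank 5; reducing to Smith normal form yields diagonal entries (1,1,1,1,1).

Computing H_k = (kernel of ∂_k) / (image of ∂_{k+1}):

  H_2: rank ker ∂_2 − rank ∂_3 = (6 − 5) − 0 = 1, and there is no ∂_3, so H_2 ≅ Z.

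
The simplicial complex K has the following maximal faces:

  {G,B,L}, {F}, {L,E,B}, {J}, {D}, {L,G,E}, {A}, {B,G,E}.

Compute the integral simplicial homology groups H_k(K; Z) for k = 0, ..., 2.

H_0 ≅ Z^5,  H_1 = 0,  H_2 ≅ Z.

Fix the vertex order A < B < D < E < F < G < J < L and write every simplex with vertices in increasing order. Then dim K = 2 and the simplices of K are:

  0-simplices (8): A, B, D, E, F, G, J, L
  1-simplices (6): BE, BG, BL, EG, EL, GL
  2-simplices (4): BEG, BEL, BGL, EGL

Hence C_0 ≅ Z^8, C_1 ≅ Z^6, C_2 ≅ Z^4.

∂_1: C_1 → C_0 sends each edge [p,q] (with p < q) to q − p. For instance
  ∂GL = L − G.
This gives a 8×6 integer matrix of rank 3; reducing to Smith normal form yields diagonal entries (1,1,1).

The boundary map ∂_2: C_2 → C_1 acts by ∂[p,q,r] = [q,r] − [p,r] + [p,q]. For instance
  ∂BEL = EL − BL + BE,
  ∂BGL = GL − BL + BG.
The 6×4 boundary matrix has rank 3 and Smith normal form diag(1,1,1).

From H_k ≅ ker(∂_k) / im(∂_{k+1}) we obtain:

  H_0: rank C_0 − rank ∂_1 = 8 − 3 = 5, and the invariant factors of ∂_1 are all 1, so H_0 = Z^5.
  H_1: rank ker ∂_1 − rank ∂_2 = (6 − 3) − 3 = 0, and the invariant factors of ∂_2 are all 1, so H_1 = 0.
  H_2: rank ker ∂_2 − rank ∂_3 = (4 − 3) − 0 = 1, and there is no ∂_3, so H_2 = Z.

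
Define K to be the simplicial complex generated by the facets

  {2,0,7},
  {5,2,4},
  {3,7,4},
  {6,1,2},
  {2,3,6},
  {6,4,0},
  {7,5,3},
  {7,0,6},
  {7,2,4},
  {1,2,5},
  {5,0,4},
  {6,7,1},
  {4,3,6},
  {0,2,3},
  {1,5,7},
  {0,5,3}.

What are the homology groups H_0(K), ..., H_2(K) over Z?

K has 8 vertices, 24 edges, 16 triangles.
rank ∂_0 = 0, rank ∂_1 = 7 ⇒ b_0 = 8 − 0 − 7 = 1; all invariant factors of ∂_1 are 1 so no torsion. So H_0 ≅ Z.
rank ∂_1 = 7, rank ∂_2 = 15 ⇒ b_1 = 24 − 7 − 15 = 2; all invariant factors of ∂_2 are 1 so no torsion. So H_1 ≅ Z^2.
rank ∂_2 = 15, rank ∂_3 = 0 ⇒ b_2 = 16 − 15 − 0 = 1. So H_2 ≅ Z.

H_0 ≅ Z,  H_1 ≅ Z^2,  H_2 ≅ Z.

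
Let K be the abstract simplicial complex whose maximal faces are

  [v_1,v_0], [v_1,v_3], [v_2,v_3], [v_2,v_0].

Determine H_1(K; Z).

H_1 ≅ Z.

K has 4 vertices, 4 edges.
rank ∂_1 = 3, rank ∂_2 = 0 ⇒ b_1 = 4 − 3 − 0 = 1. So H_1 = Z.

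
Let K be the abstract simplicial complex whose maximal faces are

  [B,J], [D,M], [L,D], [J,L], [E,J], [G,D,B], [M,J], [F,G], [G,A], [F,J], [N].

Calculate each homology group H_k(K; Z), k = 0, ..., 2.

Order the vertices as A < B < D < E < F < G < J < L < M < N. Listing each simplex with vertices in this order, K has dimension 2 with simplices:

  0-simplices (10): A, B, D, E, F, G, J, L, M, N
  1-simplices (12): AG, BD, BG, BJ, DG, DL, DM, EJ, FG, FJ, JL, JM
  2-simplices (1): BDG

Hence C_0 ≅ Z^10, C_1 ≅ Z^12, C_2 ≅ Z^1.

The boundary map ∂_1: C_1 → C_0 maps an edge to its endpoints' difference, ∂[p,q] = q − p. For instance
  ∂EJ = J − E.
This gives a 10×12 integer matrix of rank 8; reducing to Smith normal form yields diagonal entries (1,1,1,1,1,1,1,1).

Boundary ∂_2: C_2 → C_1 sends each 2-simplex [p,q,r] to [q,r] − [p,r] + [p,q]. For instance
  ∂BDG = DG − BG + BD.
This gives a 12×1 integer matrix of rank 1; reducing to Smith normal form yields diagonal entries (1).

From H_k ≅ ker(∂_k) / im(∂_{k+1}) we obtain:

  H_0: rank C_0 − rank ∂_1 = 10 − 8 = 2, and the invariant factors of ∂_1 are all 1, so H_0 = Z^2.
  H_1: rank ker ∂_1 − rank ∂_2 = (12 − 8) − 1 = 3, and the invariant factors of ∂_2 are all 1, so H_1 = Z^3.
  H_2: rank ker ∂_2 − rank ∂_3 = (1 − 1) − 0 = 0, and there is no ∂_3, so H_2 = 0.

H_0 = Z^2,  H_1 = Z^3,  H_2 = 0.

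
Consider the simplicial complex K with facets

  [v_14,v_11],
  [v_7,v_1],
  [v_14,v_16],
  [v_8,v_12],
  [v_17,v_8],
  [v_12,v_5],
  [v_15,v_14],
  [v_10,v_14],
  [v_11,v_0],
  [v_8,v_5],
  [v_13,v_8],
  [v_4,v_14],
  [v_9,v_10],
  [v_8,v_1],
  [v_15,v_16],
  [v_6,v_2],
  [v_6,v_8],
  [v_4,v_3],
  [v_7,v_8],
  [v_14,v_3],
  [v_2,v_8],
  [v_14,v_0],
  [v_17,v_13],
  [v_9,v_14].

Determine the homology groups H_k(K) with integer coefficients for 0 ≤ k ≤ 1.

Order the vertices as v_0 < v_1 < v_2 < v_3 < v_4 < v_5 < v_6 < v_7 < v_8 < v_9 < v_10 < v_11 < v_12 < v_13 < v_14 < v_15 < v_16 < v_17. Listing each simplex with vertices in this order, K has dimension 1 with simplices:

  0-simplices (18): [v_0], [v_1], [v_2], [v_3], [v_4], [v_5], [v_6], [v_7], [v_8], [v_9], [v_10], [v_11], [v_12], [v_13], [v_14], [v_15], [v_16], [v_17]
  1-simplices (24): (24 of them)

Hence C_0 ≅ Z^18, C_1 ≅ Z^24.

∂_1: C_1 → C_0 maps an edge to its endpoints' difference, ∂[p,q] = q − p. For instance
  ∂[v_7,v_8] = [v_8] − [v_7].
The 18×24 boundary matrix has rank 16 and Smith normal form diag(1,1,1,1,1,1,1,1,1,1,1,1,1,1,1,1).

From H_k ≅ ker(∂_k) / im(∂_{k+1}) we obtain:

  H_0: rank C_0 − rank ∂_1 = 18 − 16 = 2, and the invariant factors of ∂_1 are all 1, so H_0 ≅ Z^2.
  H_1: rank ker ∂_1 − rank ∂_2 = (24 − 16) − 0 = 8, and there is no ∂_2, so H_1 ≅ Z^8.

H_0 = Z^2,  H_1 = Z^8.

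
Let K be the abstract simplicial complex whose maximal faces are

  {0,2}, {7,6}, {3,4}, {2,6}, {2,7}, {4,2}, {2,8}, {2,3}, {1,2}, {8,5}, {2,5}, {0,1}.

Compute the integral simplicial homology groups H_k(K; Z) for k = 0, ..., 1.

We work with the vertex ordering 0 < 1 < 2 < 3 < 4 < 5 < 6 < 7 < 8. The simplices of K, each written with vertices in increasing order, are:

  0-simplices (9): [0], [1], [2], [3], [4], [5], [6], [7], [8]
  1-simplices (12): [0,1], [0,2], [1,2], [2,3], [2,4], [2,5], [2,6], [2,7], [2,8], [3,4], [5,8], [6,7]

Hence C_0 ≅ Z^9, C_1 ≅ Z^12.

The boundary map ∂_1: C_1 → C_0 sends each edge [p,q] (with p < q) to q − p. For instance
  ∂[2,3] = [3] − [2].
This gives a 9×12 integer matrix of rank 8; reducing to Smith normal form yields diagonal entries (1,1,1,1,1,1,1,1).

Reading off H_k = ker ∂_k / im ∂_{k+1}:

  H_0: rank C_0 − rank ∂_1 = 9 − 8 = 1, and the invariant factors of ∂_1 are all 1, so H_0 = Z.
  H_1: rank ker ∂_1 − rank ∂_2 = (12 − 8) − 0 = 4, and there is no ∂_2, so H_1 = Z^4.

H_0 = Z,  H_1 = Z^4.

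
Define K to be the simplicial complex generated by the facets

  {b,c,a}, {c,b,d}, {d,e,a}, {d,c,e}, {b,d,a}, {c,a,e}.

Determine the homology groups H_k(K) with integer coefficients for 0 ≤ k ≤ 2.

Fix the vertex order a < b < c < d < e and write every simplex with vertices in increasing order. Then dim K = 2 and the simplices of K are:

  0-simplices (5): a, b, c, d, e
  1-simplices (9): ab, ac, ad, ae, bc, bd, cd, ce, de
  2-simplices (6): abc, abd, ace, ade, bcd, cde

giving chain groups C_0 ≅ Z^5, C_1 ≅ Z^9, C_2 ≅ Z^6.

The boundary map ∂_1: C_1 → C_0 maps an edge to its endpoints' difference, ∂[p,q] = q − p.
This gives a 5×9 integer matrix of rank 4; reducing to Smith normal form yields diagonal entries (1,1,1,1).

Boundary ∂_2: C_2 → C_1 maps a triangle to the signed sum of its edges. For instance
  ∂ade = de − ae + ad,
  ∂abc = bc − ac + ab.
The resulting 9×6 matrix has rank 5, and its Smith normal form has invariant factors (1,1,1,1,1).

From H_k ≅ ker(∂_k) / im(∂_{k+1}) we obtain:

  H_0: rank C_0 − rank ∂_1 = 5 − 4 = 1, and the invariant factors of ∂_1 are all 1, so H_0 = Z.
  H_1: rank ker ∂_1 − rank ∂_2 = (9 − 4) − 5 = 0, and the invariant factors of ∂_2 are all 1, so H_1 = 0.
  H_2: rank ker ∂_2 − rank ∂_3 = (6 − 5) − 0 = 1, and there is no ∂_3, so H_2 = Z.

H_0 = Z,  H_1 = 0,  H_2 = Z.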